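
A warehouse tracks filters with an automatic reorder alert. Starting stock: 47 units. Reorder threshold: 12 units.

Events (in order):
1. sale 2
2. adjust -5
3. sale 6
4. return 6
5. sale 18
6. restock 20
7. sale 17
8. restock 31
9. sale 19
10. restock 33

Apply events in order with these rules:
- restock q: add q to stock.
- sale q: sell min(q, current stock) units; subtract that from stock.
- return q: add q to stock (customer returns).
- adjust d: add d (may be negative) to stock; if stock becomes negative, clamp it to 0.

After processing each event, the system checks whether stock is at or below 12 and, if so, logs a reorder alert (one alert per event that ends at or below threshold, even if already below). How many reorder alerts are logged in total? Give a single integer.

Processing events:
Start: stock = 47
  Event 1 (sale 2): sell min(2,47)=2. stock: 47 - 2 = 45. total_sold = 2
  Event 2 (adjust -5): 45 + -5 = 40
  Event 3 (sale 6): sell min(6,40)=6. stock: 40 - 6 = 34. total_sold = 8
  Event 4 (return 6): 34 + 6 = 40
  Event 5 (sale 18): sell min(18,40)=18. stock: 40 - 18 = 22. total_sold = 26
  Event 6 (restock 20): 22 + 20 = 42
  Event 7 (sale 17): sell min(17,42)=17. stock: 42 - 17 = 25. total_sold = 43
  Event 8 (restock 31): 25 + 31 = 56
  Event 9 (sale 19): sell min(19,56)=19. stock: 56 - 19 = 37. total_sold = 62
  Event 10 (restock 33): 37 + 33 = 70
Final: stock = 70, total_sold = 62

Checking against threshold 12:
  After event 1: stock=45 > 12
  After event 2: stock=40 > 12
  After event 3: stock=34 > 12
  After event 4: stock=40 > 12
  After event 5: stock=22 > 12
  After event 6: stock=42 > 12
  After event 7: stock=25 > 12
  After event 8: stock=56 > 12
  After event 9: stock=37 > 12
  After event 10: stock=70 > 12
Alert events: []. Count = 0

Answer: 0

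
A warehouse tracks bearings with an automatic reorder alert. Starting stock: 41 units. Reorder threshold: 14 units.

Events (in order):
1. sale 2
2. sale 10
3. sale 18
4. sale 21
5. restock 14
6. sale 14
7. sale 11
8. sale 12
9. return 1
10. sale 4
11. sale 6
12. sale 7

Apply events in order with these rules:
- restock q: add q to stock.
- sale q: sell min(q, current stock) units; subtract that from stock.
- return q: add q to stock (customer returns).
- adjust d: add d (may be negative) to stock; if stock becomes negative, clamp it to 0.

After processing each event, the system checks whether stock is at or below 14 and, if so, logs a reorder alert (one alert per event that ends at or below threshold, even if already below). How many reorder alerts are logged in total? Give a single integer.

Answer: 10

Derivation:
Processing events:
Start: stock = 41
  Event 1 (sale 2): sell min(2,41)=2. stock: 41 - 2 = 39. total_sold = 2
  Event 2 (sale 10): sell min(10,39)=10. stock: 39 - 10 = 29. total_sold = 12
  Event 3 (sale 18): sell min(18,29)=18. stock: 29 - 18 = 11. total_sold = 30
  Event 4 (sale 21): sell min(21,11)=11. stock: 11 - 11 = 0. total_sold = 41
  Event 5 (restock 14): 0 + 14 = 14
  Event 6 (sale 14): sell min(14,14)=14. stock: 14 - 14 = 0. total_sold = 55
  Event 7 (sale 11): sell min(11,0)=0. stock: 0 - 0 = 0. total_sold = 55
  Event 8 (sale 12): sell min(12,0)=0. stock: 0 - 0 = 0. total_sold = 55
  Event 9 (return 1): 0 + 1 = 1
  Event 10 (sale 4): sell min(4,1)=1. stock: 1 - 1 = 0. total_sold = 56
  Event 11 (sale 6): sell min(6,0)=0. stock: 0 - 0 = 0. total_sold = 56
  Event 12 (sale 7): sell min(7,0)=0. stock: 0 - 0 = 0. total_sold = 56
Final: stock = 0, total_sold = 56

Checking against threshold 14:
  After event 1: stock=39 > 14
  After event 2: stock=29 > 14
  After event 3: stock=11 <= 14 -> ALERT
  After event 4: stock=0 <= 14 -> ALERT
  After event 5: stock=14 <= 14 -> ALERT
  After event 6: stock=0 <= 14 -> ALERT
  After event 7: stock=0 <= 14 -> ALERT
  After event 8: stock=0 <= 14 -> ALERT
  After event 9: stock=1 <= 14 -> ALERT
  After event 10: stock=0 <= 14 -> ALERT
  After event 11: stock=0 <= 14 -> ALERT
  After event 12: stock=0 <= 14 -> ALERT
Alert events: [3, 4, 5, 6, 7, 8, 9, 10, 11, 12]. Count = 10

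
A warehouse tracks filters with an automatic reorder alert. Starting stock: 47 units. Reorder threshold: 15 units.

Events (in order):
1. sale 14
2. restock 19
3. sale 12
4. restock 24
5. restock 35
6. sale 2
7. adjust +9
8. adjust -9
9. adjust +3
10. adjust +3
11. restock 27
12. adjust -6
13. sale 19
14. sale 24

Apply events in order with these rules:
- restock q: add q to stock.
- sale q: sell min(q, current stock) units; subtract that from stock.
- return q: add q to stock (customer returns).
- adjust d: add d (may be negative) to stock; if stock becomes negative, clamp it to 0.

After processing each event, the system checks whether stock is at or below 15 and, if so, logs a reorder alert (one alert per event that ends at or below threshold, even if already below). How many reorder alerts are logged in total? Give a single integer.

Answer: 0

Derivation:
Processing events:
Start: stock = 47
  Event 1 (sale 14): sell min(14,47)=14. stock: 47 - 14 = 33. total_sold = 14
  Event 2 (restock 19): 33 + 19 = 52
  Event 3 (sale 12): sell min(12,52)=12. stock: 52 - 12 = 40. total_sold = 26
  Event 4 (restock 24): 40 + 24 = 64
  Event 5 (restock 35): 64 + 35 = 99
  Event 6 (sale 2): sell min(2,99)=2. stock: 99 - 2 = 97. total_sold = 28
  Event 7 (adjust +9): 97 + 9 = 106
  Event 8 (adjust -9): 106 + -9 = 97
  Event 9 (adjust +3): 97 + 3 = 100
  Event 10 (adjust +3): 100 + 3 = 103
  Event 11 (restock 27): 103 + 27 = 130
  Event 12 (adjust -6): 130 + -6 = 124
  Event 13 (sale 19): sell min(19,124)=19. stock: 124 - 19 = 105. total_sold = 47
  Event 14 (sale 24): sell min(24,105)=24. stock: 105 - 24 = 81. total_sold = 71
Final: stock = 81, total_sold = 71

Checking against threshold 15:
  After event 1: stock=33 > 15
  After event 2: stock=52 > 15
  After event 3: stock=40 > 15
  After event 4: stock=64 > 15
  After event 5: stock=99 > 15
  After event 6: stock=97 > 15
  After event 7: stock=106 > 15
  After event 8: stock=97 > 15
  After event 9: stock=100 > 15
  After event 10: stock=103 > 15
  After event 11: stock=130 > 15
  After event 12: stock=124 > 15
  After event 13: stock=105 > 15
  After event 14: stock=81 > 15
Alert events: []. Count = 0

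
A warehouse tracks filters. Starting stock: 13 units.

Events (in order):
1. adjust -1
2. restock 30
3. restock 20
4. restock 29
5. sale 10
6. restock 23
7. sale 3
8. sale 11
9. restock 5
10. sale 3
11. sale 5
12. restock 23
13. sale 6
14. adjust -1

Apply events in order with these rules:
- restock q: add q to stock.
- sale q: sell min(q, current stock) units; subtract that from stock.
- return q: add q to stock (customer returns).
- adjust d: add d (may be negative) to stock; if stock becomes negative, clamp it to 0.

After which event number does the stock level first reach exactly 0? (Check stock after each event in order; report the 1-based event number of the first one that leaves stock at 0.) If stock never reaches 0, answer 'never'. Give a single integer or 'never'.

Processing events:
Start: stock = 13
  Event 1 (adjust -1): 13 + -1 = 12
  Event 2 (restock 30): 12 + 30 = 42
  Event 3 (restock 20): 42 + 20 = 62
  Event 4 (restock 29): 62 + 29 = 91
  Event 5 (sale 10): sell min(10,91)=10. stock: 91 - 10 = 81. total_sold = 10
  Event 6 (restock 23): 81 + 23 = 104
  Event 7 (sale 3): sell min(3,104)=3. stock: 104 - 3 = 101. total_sold = 13
  Event 8 (sale 11): sell min(11,101)=11. stock: 101 - 11 = 90. total_sold = 24
  Event 9 (restock 5): 90 + 5 = 95
  Event 10 (sale 3): sell min(3,95)=3. stock: 95 - 3 = 92. total_sold = 27
  Event 11 (sale 5): sell min(5,92)=5. stock: 92 - 5 = 87. total_sold = 32
  Event 12 (restock 23): 87 + 23 = 110
  Event 13 (sale 6): sell min(6,110)=6. stock: 110 - 6 = 104. total_sold = 38
  Event 14 (adjust -1): 104 + -1 = 103
Final: stock = 103, total_sold = 38

Stock never reaches 0.

Answer: never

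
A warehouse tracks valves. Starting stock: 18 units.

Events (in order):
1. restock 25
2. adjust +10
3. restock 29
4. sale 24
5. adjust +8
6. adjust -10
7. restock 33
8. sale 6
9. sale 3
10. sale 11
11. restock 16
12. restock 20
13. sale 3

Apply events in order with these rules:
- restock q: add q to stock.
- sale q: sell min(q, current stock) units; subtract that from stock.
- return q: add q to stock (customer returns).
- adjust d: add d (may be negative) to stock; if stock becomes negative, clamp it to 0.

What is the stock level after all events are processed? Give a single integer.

Answer: 102

Derivation:
Processing events:
Start: stock = 18
  Event 1 (restock 25): 18 + 25 = 43
  Event 2 (adjust +10): 43 + 10 = 53
  Event 3 (restock 29): 53 + 29 = 82
  Event 4 (sale 24): sell min(24,82)=24. stock: 82 - 24 = 58. total_sold = 24
  Event 5 (adjust +8): 58 + 8 = 66
  Event 6 (adjust -10): 66 + -10 = 56
  Event 7 (restock 33): 56 + 33 = 89
  Event 8 (sale 6): sell min(6,89)=6. stock: 89 - 6 = 83. total_sold = 30
  Event 9 (sale 3): sell min(3,83)=3. stock: 83 - 3 = 80. total_sold = 33
  Event 10 (sale 11): sell min(11,80)=11. stock: 80 - 11 = 69. total_sold = 44
  Event 11 (restock 16): 69 + 16 = 85
  Event 12 (restock 20): 85 + 20 = 105
  Event 13 (sale 3): sell min(3,105)=3. stock: 105 - 3 = 102. total_sold = 47
Final: stock = 102, total_sold = 47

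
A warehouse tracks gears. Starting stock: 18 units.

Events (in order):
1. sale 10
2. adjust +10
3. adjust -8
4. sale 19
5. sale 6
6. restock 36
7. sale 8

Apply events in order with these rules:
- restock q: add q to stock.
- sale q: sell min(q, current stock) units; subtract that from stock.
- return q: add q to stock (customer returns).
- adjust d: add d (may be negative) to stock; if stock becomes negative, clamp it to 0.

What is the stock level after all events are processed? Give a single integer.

Processing events:
Start: stock = 18
  Event 1 (sale 10): sell min(10,18)=10. stock: 18 - 10 = 8. total_sold = 10
  Event 2 (adjust +10): 8 + 10 = 18
  Event 3 (adjust -8): 18 + -8 = 10
  Event 4 (sale 19): sell min(19,10)=10. stock: 10 - 10 = 0. total_sold = 20
  Event 5 (sale 6): sell min(6,0)=0. stock: 0 - 0 = 0. total_sold = 20
  Event 6 (restock 36): 0 + 36 = 36
  Event 7 (sale 8): sell min(8,36)=8. stock: 36 - 8 = 28. total_sold = 28
Final: stock = 28, total_sold = 28

Answer: 28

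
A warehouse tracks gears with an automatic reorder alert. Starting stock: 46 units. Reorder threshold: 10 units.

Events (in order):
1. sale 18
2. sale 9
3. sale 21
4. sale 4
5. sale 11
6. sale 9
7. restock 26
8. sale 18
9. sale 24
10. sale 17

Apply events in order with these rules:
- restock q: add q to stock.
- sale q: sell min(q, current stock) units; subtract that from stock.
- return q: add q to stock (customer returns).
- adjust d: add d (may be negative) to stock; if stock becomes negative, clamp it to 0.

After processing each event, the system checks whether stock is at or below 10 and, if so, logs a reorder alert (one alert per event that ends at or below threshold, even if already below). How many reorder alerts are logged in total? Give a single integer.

Processing events:
Start: stock = 46
  Event 1 (sale 18): sell min(18,46)=18. stock: 46 - 18 = 28. total_sold = 18
  Event 2 (sale 9): sell min(9,28)=9. stock: 28 - 9 = 19. total_sold = 27
  Event 3 (sale 21): sell min(21,19)=19. stock: 19 - 19 = 0. total_sold = 46
  Event 4 (sale 4): sell min(4,0)=0. stock: 0 - 0 = 0. total_sold = 46
  Event 5 (sale 11): sell min(11,0)=0. stock: 0 - 0 = 0. total_sold = 46
  Event 6 (sale 9): sell min(9,0)=0. stock: 0 - 0 = 0. total_sold = 46
  Event 7 (restock 26): 0 + 26 = 26
  Event 8 (sale 18): sell min(18,26)=18. stock: 26 - 18 = 8. total_sold = 64
  Event 9 (sale 24): sell min(24,8)=8. stock: 8 - 8 = 0. total_sold = 72
  Event 10 (sale 17): sell min(17,0)=0. stock: 0 - 0 = 0. total_sold = 72
Final: stock = 0, total_sold = 72

Checking against threshold 10:
  After event 1: stock=28 > 10
  After event 2: stock=19 > 10
  After event 3: stock=0 <= 10 -> ALERT
  After event 4: stock=0 <= 10 -> ALERT
  After event 5: stock=0 <= 10 -> ALERT
  After event 6: stock=0 <= 10 -> ALERT
  After event 7: stock=26 > 10
  After event 8: stock=8 <= 10 -> ALERT
  After event 9: stock=0 <= 10 -> ALERT
  After event 10: stock=0 <= 10 -> ALERT
Alert events: [3, 4, 5, 6, 8, 9, 10]. Count = 7

Answer: 7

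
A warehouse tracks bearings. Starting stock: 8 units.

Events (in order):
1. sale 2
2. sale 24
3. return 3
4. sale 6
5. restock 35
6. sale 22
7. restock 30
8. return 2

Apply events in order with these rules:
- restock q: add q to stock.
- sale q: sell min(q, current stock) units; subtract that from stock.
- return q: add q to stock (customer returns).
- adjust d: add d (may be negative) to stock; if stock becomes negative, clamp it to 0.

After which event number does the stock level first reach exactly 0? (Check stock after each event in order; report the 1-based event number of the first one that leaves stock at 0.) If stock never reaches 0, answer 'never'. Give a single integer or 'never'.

Answer: 2

Derivation:
Processing events:
Start: stock = 8
  Event 1 (sale 2): sell min(2,8)=2. stock: 8 - 2 = 6. total_sold = 2
  Event 2 (sale 24): sell min(24,6)=6. stock: 6 - 6 = 0. total_sold = 8
  Event 3 (return 3): 0 + 3 = 3
  Event 4 (sale 6): sell min(6,3)=3. stock: 3 - 3 = 0. total_sold = 11
  Event 5 (restock 35): 0 + 35 = 35
  Event 6 (sale 22): sell min(22,35)=22. stock: 35 - 22 = 13. total_sold = 33
  Event 7 (restock 30): 13 + 30 = 43
  Event 8 (return 2): 43 + 2 = 45
Final: stock = 45, total_sold = 33

First zero at event 2.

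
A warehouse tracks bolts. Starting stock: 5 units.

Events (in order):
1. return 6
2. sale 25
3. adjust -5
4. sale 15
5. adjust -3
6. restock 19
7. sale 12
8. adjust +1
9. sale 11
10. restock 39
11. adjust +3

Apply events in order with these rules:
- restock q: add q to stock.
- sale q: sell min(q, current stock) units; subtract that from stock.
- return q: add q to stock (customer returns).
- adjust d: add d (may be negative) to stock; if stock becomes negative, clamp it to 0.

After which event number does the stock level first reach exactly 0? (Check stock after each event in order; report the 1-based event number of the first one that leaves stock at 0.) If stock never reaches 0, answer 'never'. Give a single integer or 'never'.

Processing events:
Start: stock = 5
  Event 1 (return 6): 5 + 6 = 11
  Event 2 (sale 25): sell min(25,11)=11. stock: 11 - 11 = 0. total_sold = 11
  Event 3 (adjust -5): 0 + -5 = 0 (clamped to 0)
  Event 4 (sale 15): sell min(15,0)=0. stock: 0 - 0 = 0. total_sold = 11
  Event 5 (adjust -3): 0 + -3 = 0 (clamped to 0)
  Event 6 (restock 19): 0 + 19 = 19
  Event 7 (sale 12): sell min(12,19)=12. stock: 19 - 12 = 7. total_sold = 23
  Event 8 (adjust +1): 7 + 1 = 8
  Event 9 (sale 11): sell min(11,8)=8. stock: 8 - 8 = 0. total_sold = 31
  Event 10 (restock 39): 0 + 39 = 39
  Event 11 (adjust +3): 39 + 3 = 42
Final: stock = 42, total_sold = 31

First zero at event 2.

Answer: 2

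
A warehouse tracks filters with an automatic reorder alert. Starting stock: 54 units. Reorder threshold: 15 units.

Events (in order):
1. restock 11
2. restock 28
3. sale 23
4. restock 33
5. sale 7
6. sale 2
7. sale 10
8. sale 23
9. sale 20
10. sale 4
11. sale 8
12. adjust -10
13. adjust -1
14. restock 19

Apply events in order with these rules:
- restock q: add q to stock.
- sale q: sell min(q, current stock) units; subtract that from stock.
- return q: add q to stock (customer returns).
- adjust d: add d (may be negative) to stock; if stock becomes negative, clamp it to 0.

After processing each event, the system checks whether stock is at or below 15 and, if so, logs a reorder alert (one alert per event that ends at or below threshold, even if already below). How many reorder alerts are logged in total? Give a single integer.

Processing events:
Start: stock = 54
  Event 1 (restock 11): 54 + 11 = 65
  Event 2 (restock 28): 65 + 28 = 93
  Event 3 (sale 23): sell min(23,93)=23. stock: 93 - 23 = 70. total_sold = 23
  Event 4 (restock 33): 70 + 33 = 103
  Event 5 (sale 7): sell min(7,103)=7. stock: 103 - 7 = 96. total_sold = 30
  Event 6 (sale 2): sell min(2,96)=2. stock: 96 - 2 = 94. total_sold = 32
  Event 7 (sale 10): sell min(10,94)=10. stock: 94 - 10 = 84. total_sold = 42
  Event 8 (sale 23): sell min(23,84)=23. stock: 84 - 23 = 61. total_sold = 65
  Event 9 (sale 20): sell min(20,61)=20. stock: 61 - 20 = 41. total_sold = 85
  Event 10 (sale 4): sell min(4,41)=4. stock: 41 - 4 = 37. total_sold = 89
  Event 11 (sale 8): sell min(8,37)=8. stock: 37 - 8 = 29. total_sold = 97
  Event 12 (adjust -10): 29 + -10 = 19
  Event 13 (adjust -1): 19 + -1 = 18
  Event 14 (restock 19): 18 + 19 = 37
Final: stock = 37, total_sold = 97

Checking against threshold 15:
  After event 1: stock=65 > 15
  After event 2: stock=93 > 15
  After event 3: stock=70 > 15
  After event 4: stock=103 > 15
  After event 5: stock=96 > 15
  After event 6: stock=94 > 15
  After event 7: stock=84 > 15
  After event 8: stock=61 > 15
  After event 9: stock=41 > 15
  After event 10: stock=37 > 15
  After event 11: stock=29 > 15
  After event 12: stock=19 > 15
  After event 13: stock=18 > 15
  After event 14: stock=37 > 15
Alert events: []. Count = 0

Answer: 0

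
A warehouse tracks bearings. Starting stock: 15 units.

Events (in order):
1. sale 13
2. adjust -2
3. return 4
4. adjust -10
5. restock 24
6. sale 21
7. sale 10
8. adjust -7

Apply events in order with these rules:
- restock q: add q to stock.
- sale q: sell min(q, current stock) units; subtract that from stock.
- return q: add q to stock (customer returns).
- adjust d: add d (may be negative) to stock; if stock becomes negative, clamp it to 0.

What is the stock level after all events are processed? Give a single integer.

Processing events:
Start: stock = 15
  Event 1 (sale 13): sell min(13,15)=13. stock: 15 - 13 = 2. total_sold = 13
  Event 2 (adjust -2): 2 + -2 = 0
  Event 3 (return 4): 0 + 4 = 4
  Event 4 (adjust -10): 4 + -10 = 0 (clamped to 0)
  Event 5 (restock 24): 0 + 24 = 24
  Event 6 (sale 21): sell min(21,24)=21. stock: 24 - 21 = 3. total_sold = 34
  Event 7 (sale 10): sell min(10,3)=3. stock: 3 - 3 = 0. total_sold = 37
  Event 8 (adjust -7): 0 + -7 = 0 (clamped to 0)
Final: stock = 0, total_sold = 37

Answer: 0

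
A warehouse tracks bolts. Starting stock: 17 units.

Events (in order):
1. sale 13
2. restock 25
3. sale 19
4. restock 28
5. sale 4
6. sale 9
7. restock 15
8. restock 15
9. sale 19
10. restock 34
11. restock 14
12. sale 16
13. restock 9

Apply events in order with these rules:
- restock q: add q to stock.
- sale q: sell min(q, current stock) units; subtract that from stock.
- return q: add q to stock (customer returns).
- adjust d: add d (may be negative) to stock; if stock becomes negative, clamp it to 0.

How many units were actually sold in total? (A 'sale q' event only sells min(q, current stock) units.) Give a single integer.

Answer: 80

Derivation:
Processing events:
Start: stock = 17
  Event 1 (sale 13): sell min(13,17)=13. stock: 17 - 13 = 4. total_sold = 13
  Event 2 (restock 25): 4 + 25 = 29
  Event 3 (sale 19): sell min(19,29)=19. stock: 29 - 19 = 10. total_sold = 32
  Event 4 (restock 28): 10 + 28 = 38
  Event 5 (sale 4): sell min(4,38)=4. stock: 38 - 4 = 34. total_sold = 36
  Event 6 (sale 9): sell min(9,34)=9. stock: 34 - 9 = 25. total_sold = 45
  Event 7 (restock 15): 25 + 15 = 40
  Event 8 (restock 15): 40 + 15 = 55
  Event 9 (sale 19): sell min(19,55)=19. stock: 55 - 19 = 36. total_sold = 64
  Event 10 (restock 34): 36 + 34 = 70
  Event 11 (restock 14): 70 + 14 = 84
  Event 12 (sale 16): sell min(16,84)=16. stock: 84 - 16 = 68. total_sold = 80
  Event 13 (restock 9): 68 + 9 = 77
Final: stock = 77, total_sold = 80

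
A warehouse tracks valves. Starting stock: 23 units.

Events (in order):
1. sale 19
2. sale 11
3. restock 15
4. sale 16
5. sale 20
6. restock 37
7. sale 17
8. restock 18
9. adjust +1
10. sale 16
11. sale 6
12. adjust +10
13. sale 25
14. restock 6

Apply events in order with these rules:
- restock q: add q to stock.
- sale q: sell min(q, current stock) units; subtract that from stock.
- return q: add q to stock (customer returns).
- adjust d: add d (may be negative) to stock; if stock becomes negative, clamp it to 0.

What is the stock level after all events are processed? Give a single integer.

Processing events:
Start: stock = 23
  Event 1 (sale 19): sell min(19,23)=19. stock: 23 - 19 = 4. total_sold = 19
  Event 2 (sale 11): sell min(11,4)=4. stock: 4 - 4 = 0. total_sold = 23
  Event 3 (restock 15): 0 + 15 = 15
  Event 4 (sale 16): sell min(16,15)=15. stock: 15 - 15 = 0. total_sold = 38
  Event 5 (sale 20): sell min(20,0)=0. stock: 0 - 0 = 0. total_sold = 38
  Event 6 (restock 37): 0 + 37 = 37
  Event 7 (sale 17): sell min(17,37)=17. stock: 37 - 17 = 20. total_sold = 55
  Event 8 (restock 18): 20 + 18 = 38
  Event 9 (adjust +1): 38 + 1 = 39
  Event 10 (sale 16): sell min(16,39)=16. stock: 39 - 16 = 23. total_sold = 71
  Event 11 (sale 6): sell min(6,23)=6. stock: 23 - 6 = 17. total_sold = 77
  Event 12 (adjust +10): 17 + 10 = 27
  Event 13 (sale 25): sell min(25,27)=25. stock: 27 - 25 = 2. total_sold = 102
  Event 14 (restock 6): 2 + 6 = 8
Final: stock = 8, total_sold = 102

Answer: 8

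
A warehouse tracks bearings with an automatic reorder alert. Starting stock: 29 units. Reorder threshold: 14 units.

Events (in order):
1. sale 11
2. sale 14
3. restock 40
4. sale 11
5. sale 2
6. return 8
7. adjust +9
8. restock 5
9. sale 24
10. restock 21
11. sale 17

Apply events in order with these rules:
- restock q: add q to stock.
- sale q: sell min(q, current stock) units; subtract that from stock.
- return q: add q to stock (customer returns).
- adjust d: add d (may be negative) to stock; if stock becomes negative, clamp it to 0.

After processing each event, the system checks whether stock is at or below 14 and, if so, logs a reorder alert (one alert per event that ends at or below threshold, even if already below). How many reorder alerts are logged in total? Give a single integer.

Answer: 1

Derivation:
Processing events:
Start: stock = 29
  Event 1 (sale 11): sell min(11,29)=11. stock: 29 - 11 = 18. total_sold = 11
  Event 2 (sale 14): sell min(14,18)=14. stock: 18 - 14 = 4. total_sold = 25
  Event 3 (restock 40): 4 + 40 = 44
  Event 4 (sale 11): sell min(11,44)=11. stock: 44 - 11 = 33. total_sold = 36
  Event 5 (sale 2): sell min(2,33)=2. stock: 33 - 2 = 31. total_sold = 38
  Event 6 (return 8): 31 + 8 = 39
  Event 7 (adjust +9): 39 + 9 = 48
  Event 8 (restock 5): 48 + 5 = 53
  Event 9 (sale 24): sell min(24,53)=24. stock: 53 - 24 = 29. total_sold = 62
  Event 10 (restock 21): 29 + 21 = 50
  Event 11 (sale 17): sell min(17,50)=17. stock: 50 - 17 = 33. total_sold = 79
Final: stock = 33, total_sold = 79

Checking against threshold 14:
  After event 1: stock=18 > 14
  After event 2: stock=4 <= 14 -> ALERT
  After event 3: stock=44 > 14
  After event 4: stock=33 > 14
  After event 5: stock=31 > 14
  After event 6: stock=39 > 14
  After event 7: stock=48 > 14
  After event 8: stock=53 > 14
  After event 9: stock=29 > 14
  After event 10: stock=50 > 14
  After event 11: stock=33 > 14
Alert events: [2]. Count = 1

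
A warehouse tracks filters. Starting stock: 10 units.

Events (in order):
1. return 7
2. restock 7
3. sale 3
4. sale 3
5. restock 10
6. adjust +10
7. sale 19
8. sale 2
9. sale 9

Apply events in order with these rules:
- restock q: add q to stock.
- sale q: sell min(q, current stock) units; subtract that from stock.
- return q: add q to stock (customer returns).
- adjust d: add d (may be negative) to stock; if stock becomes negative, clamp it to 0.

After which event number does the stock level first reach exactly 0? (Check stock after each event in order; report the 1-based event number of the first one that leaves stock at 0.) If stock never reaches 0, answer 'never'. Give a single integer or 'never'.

Answer: never

Derivation:
Processing events:
Start: stock = 10
  Event 1 (return 7): 10 + 7 = 17
  Event 2 (restock 7): 17 + 7 = 24
  Event 3 (sale 3): sell min(3,24)=3. stock: 24 - 3 = 21. total_sold = 3
  Event 4 (sale 3): sell min(3,21)=3. stock: 21 - 3 = 18. total_sold = 6
  Event 5 (restock 10): 18 + 10 = 28
  Event 6 (adjust +10): 28 + 10 = 38
  Event 7 (sale 19): sell min(19,38)=19. stock: 38 - 19 = 19. total_sold = 25
  Event 8 (sale 2): sell min(2,19)=2. stock: 19 - 2 = 17. total_sold = 27
  Event 9 (sale 9): sell min(9,17)=9. stock: 17 - 9 = 8. total_sold = 36
Final: stock = 8, total_sold = 36

Stock never reaches 0.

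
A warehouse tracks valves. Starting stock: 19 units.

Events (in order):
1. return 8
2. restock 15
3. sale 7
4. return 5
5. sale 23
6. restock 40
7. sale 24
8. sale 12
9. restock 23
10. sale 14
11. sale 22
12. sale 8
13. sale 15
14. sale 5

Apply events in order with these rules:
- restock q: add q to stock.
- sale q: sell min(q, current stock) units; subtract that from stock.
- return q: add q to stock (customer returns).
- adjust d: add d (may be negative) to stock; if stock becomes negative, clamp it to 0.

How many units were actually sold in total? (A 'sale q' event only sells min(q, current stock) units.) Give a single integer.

Answer: 110

Derivation:
Processing events:
Start: stock = 19
  Event 1 (return 8): 19 + 8 = 27
  Event 2 (restock 15): 27 + 15 = 42
  Event 3 (sale 7): sell min(7,42)=7. stock: 42 - 7 = 35. total_sold = 7
  Event 4 (return 5): 35 + 5 = 40
  Event 5 (sale 23): sell min(23,40)=23. stock: 40 - 23 = 17. total_sold = 30
  Event 6 (restock 40): 17 + 40 = 57
  Event 7 (sale 24): sell min(24,57)=24. stock: 57 - 24 = 33. total_sold = 54
  Event 8 (sale 12): sell min(12,33)=12. stock: 33 - 12 = 21. total_sold = 66
  Event 9 (restock 23): 21 + 23 = 44
  Event 10 (sale 14): sell min(14,44)=14. stock: 44 - 14 = 30. total_sold = 80
  Event 11 (sale 22): sell min(22,30)=22. stock: 30 - 22 = 8. total_sold = 102
  Event 12 (sale 8): sell min(8,8)=8. stock: 8 - 8 = 0. total_sold = 110
  Event 13 (sale 15): sell min(15,0)=0. stock: 0 - 0 = 0. total_sold = 110
  Event 14 (sale 5): sell min(5,0)=0. stock: 0 - 0 = 0. total_sold = 110
Final: stock = 0, total_sold = 110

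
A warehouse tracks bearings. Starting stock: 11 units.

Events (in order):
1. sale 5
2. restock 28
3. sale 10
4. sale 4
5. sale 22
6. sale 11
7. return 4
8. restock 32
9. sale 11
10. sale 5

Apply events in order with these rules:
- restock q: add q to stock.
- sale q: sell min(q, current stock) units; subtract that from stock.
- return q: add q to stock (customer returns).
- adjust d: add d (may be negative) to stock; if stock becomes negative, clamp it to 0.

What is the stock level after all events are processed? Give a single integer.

Answer: 20

Derivation:
Processing events:
Start: stock = 11
  Event 1 (sale 5): sell min(5,11)=5. stock: 11 - 5 = 6. total_sold = 5
  Event 2 (restock 28): 6 + 28 = 34
  Event 3 (sale 10): sell min(10,34)=10. stock: 34 - 10 = 24. total_sold = 15
  Event 4 (sale 4): sell min(4,24)=4. stock: 24 - 4 = 20. total_sold = 19
  Event 5 (sale 22): sell min(22,20)=20. stock: 20 - 20 = 0. total_sold = 39
  Event 6 (sale 11): sell min(11,0)=0. stock: 0 - 0 = 0. total_sold = 39
  Event 7 (return 4): 0 + 4 = 4
  Event 8 (restock 32): 4 + 32 = 36
  Event 9 (sale 11): sell min(11,36)=11. stock: 36 - 11 = 25. total_sold = 50
  Event 10 (sale 5): sell min(5,25)=5. stock: 25 - 5 = 20. total_sold = 55
Final: stock = 20, total_sold = 55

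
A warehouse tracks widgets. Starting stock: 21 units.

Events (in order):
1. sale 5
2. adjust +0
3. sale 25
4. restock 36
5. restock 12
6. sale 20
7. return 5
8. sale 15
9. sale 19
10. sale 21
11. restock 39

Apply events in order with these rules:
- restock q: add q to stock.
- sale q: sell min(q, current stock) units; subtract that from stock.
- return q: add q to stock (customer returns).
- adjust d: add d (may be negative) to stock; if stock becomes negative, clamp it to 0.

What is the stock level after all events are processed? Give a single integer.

Answer: 39

Derivation:
Processing events:
Start: stock = 21
  Event 1 (sale 5): sell min(5,21)=5. stock: 21 - 5 = 16. total_sold = 5
  Event 2 (adjust +0): 16 + 0 = 16
  Event 3 (sale 25): sell min(25,16)=16. stock: 16 - 16 = 0. total_sold = 21
  Event 4 (restock 36): 0 + 36 = 36
  Event 5 (restock 12): 36 + 12 = 48
  Event 6 (sale 20): sell min(20,48)=20. stock: 48 - 20 = 28. total_sold = 41
  Event 7 (return 5): 28 + 5 = 33
  Event 8 (sale 15): sell min(15,33)=15. stock: 33 - 15 = 18. total_sold = 56
  Event 9 (sale 19): sell min(19,18)=18. stock: 18 - 18 = 0. total_sold = 74
  Event 10 (sale 21): sell min(21,0)=0. stock: 0 - 0 = 0. total_sold = 74
  Event 11 (restock 39): 0 + 39 = 39
Final: stock = 39, total_sold = 74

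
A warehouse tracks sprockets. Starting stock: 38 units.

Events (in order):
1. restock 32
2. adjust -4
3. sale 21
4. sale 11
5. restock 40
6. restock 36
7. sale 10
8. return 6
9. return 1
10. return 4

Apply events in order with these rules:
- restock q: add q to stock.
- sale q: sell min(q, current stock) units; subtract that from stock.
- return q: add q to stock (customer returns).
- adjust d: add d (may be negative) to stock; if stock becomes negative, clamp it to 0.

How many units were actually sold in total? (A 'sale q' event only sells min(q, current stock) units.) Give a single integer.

Processing events:
Start: stock = 38
  Event 1 (restock 32): 38 + 32 = 70
  Event 2 (adjust -4): 70 + -4 = 66
  Event 3 (sale 21): sell min(21,66)=21. stock: 66 - 21 = 45. total_sold = 21
  Event 4 (sale 11): sell min(11,45)=11. stock: 45 - 11 = 34. total_sold = 32
  Event 5 (restock 40): 34 + 40 = 74
  Event 6 (restock 36): 74 + 36 = 110
  Event 7 (sale 10): sell min(10,110)=10. stock: 110 - 10 = 100. total_sold = 42
  Event 8 (return 6): 100 + 6 = 106
  Event 9 (return 1): 106 + 1 = 107
  Event 10 (return 4): 107 + 4 = 111
Final: stock = 111, total_sold = 42

Answer: 42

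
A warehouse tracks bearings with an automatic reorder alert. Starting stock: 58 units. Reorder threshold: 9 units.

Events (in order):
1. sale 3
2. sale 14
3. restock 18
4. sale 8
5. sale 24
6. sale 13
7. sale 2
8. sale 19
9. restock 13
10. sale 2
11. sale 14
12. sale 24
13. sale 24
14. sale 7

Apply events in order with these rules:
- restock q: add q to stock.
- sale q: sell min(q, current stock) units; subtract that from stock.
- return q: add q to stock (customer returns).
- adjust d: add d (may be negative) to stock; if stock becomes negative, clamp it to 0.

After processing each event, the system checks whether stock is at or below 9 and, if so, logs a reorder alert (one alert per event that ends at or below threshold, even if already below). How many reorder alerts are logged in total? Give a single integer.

Processing events:
Start: stock = 58
  Event 1 (sale 3): sell min(3,58)=3. stock: 58 - 3 = 55. total_sold = 3
  Event 2 (sale 14): sell min(14,55)=14. stock: 55 - 14 = 41. total_sold = 17
  Event 3 (restock 18): 41 + 18 = 59
  Event 4 (sale 8): sell min(8,59)=8. stock: 59 - 8 = 51. total_sold = 25
  Event 5 (sale 24): sell min(24,51)=24. stock: 51 - 24 = 27. total_sold = 49
  Event 6 (sale 13): sell min(13,27)=13. stock: 27 - 13 = 14. total_sold = 62
  Event 7 (sale 2): sell min(2,14)=2. stock: 14 - 2 = 12. total_sold = 64
  Event 8 (sale 19): sell min(19,12)=12. stock: 12 - 12 = 0. total_sold = 76
  Event 9 (restock 13): 0 + 13 = 13
  Event 10 (sale 2): sell min(2,13)=2. stock: 13 - 2 = 11. total_sold = 78
  Event 11 (sale 14): sell min(14,11)=11. stock: 11 - 11 = 0. total_sold = 89
  Event 12 (sale 24): sell min(24,0)=0. stock: 0 - 0 = 0. total_sold = 89
  Event 13 (sale 24): sell min(24,0)=0. stock: 0 - 0 = 0. total_sold = 89
  Event 14 (sale 7): sell min(7,0)=0. stock: 0 - 0 = 0. total_sold = 89
Final: stock = 0, total_sold = 89

Checking against threshold 9:
  After event 1: stock=55 > 9
  After event 2: stock=41 > 9
  After event 3: stock=59 > 9
  After event 4: stock=51 > 9
  After event 5: stock=27 > 9
  After event 6: stock=14 > 9
  After event 7: stock=12 > 9
  After event 8: stock=0 <= 9 -> ALERT
  After event 9: stock=13 > 9
  After event 10: stock=11 > 9
  After event 11: stock=0 <= 9 -> ALERT
  After event 12: stock=0 <= 9 -> ALERT
  After event 13: stock=0 <= 9 -> ALERT
  After event 14: stock=0 <= 9 -> ALERT
Alert events: [8, 11, 12, 13, 14]. Count = 5

Answer: 5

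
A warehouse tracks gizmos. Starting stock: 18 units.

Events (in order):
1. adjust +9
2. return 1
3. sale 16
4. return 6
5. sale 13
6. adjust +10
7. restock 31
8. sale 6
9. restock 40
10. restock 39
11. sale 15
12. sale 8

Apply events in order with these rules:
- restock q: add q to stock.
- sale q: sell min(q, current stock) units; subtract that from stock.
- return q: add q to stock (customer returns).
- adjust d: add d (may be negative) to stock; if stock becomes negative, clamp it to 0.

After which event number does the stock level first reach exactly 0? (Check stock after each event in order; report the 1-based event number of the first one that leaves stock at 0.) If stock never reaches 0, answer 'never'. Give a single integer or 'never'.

Answer: never

Derivation:
Processing events:
Start: stock = 18
  Event 1 (adjust +9): 18 + 9 = 27
  Event 2 (return 1): 27 + 1 = 28
  Event 3 (sale 16): sell min(16,28)=16. stock: 28 - 16 = 12. total_sold = 16
  Event 4 (return 6): 12 + 6 = 18
  Event 5 (sale 13): sell min(13,18)=13. stock: 18 - 13 = 5. total_sold = 29
  Event 6 (adjust +10): 5 + 10 = 15
  Event 7 (restock 31): 15 + 31 = 46
  Event 8 (sale 6): sell min(6,46)=6. stock: 46 - 6 = 40. total_sold = 35
  Event 9 (restock 40): 40 + 40 = 80
  Event 10 (restock 39): 80 + 39 = 119
  Event 11 (sale 15): sell min(15,119)=15. stock: 119 - 15 = 104. total_sold = 50
  Event 12 (sale 8): sell min(8,104)=8. stock: 104 - 8 = 96. total_sold = 58
Final: stock = 96, total_sold = 58

Stock never reaches 0.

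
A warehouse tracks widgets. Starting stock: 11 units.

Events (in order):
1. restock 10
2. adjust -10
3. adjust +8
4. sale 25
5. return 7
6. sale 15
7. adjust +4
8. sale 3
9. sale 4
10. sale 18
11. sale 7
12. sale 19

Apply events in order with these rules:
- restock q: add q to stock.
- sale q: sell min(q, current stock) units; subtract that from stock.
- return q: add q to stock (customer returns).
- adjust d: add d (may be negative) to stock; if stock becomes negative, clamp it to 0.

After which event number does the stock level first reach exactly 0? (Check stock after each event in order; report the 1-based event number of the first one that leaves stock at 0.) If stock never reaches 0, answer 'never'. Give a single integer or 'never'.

Answer: 4

Derivation:
Processing events:
Start: stock = 11
  Event 1 (restock 10): 11 + 10 = 21
  Event 2 (adjust -10): 21 + -10 = 11
  Event 3 (adjust +8): 11 + 8 = 19
  Event 4 (sale 25): sell min(25,19)=19. stock: 19 - 19 = 0. total_sold = 19
  Event 5 (return 7): 0 + 7 = 7
  Event 6 (sale 15): sell min(15,7)=7. stock: 7 - 7 = 0. total_sold = 26
  Event 7 (adjust +4): 0 + 4 = 4
  Event 8 (sale 3): sell min(3,4)=3. stock: 4 - 3 = 1. total_sold = 29
  Event 9 (sale 4): sell min(4,1)=1. stock: 1 - 1 = 0. total_sold = 30
  Event 10 (sale 18): sell min(18,0)=0. stock: 0 - 0 = 0. total_sold = 30
  Event 11 (sale 7): sell min(7,0)=0. stock: 0 - 0 = 0. total_sold = 30
  Event 12 (sale 19): sell min(19,0)=0. stock: 0 - 0 = 0. total_sold = 30
Final: stock = 0, total_sold = 30

First zero at event 4.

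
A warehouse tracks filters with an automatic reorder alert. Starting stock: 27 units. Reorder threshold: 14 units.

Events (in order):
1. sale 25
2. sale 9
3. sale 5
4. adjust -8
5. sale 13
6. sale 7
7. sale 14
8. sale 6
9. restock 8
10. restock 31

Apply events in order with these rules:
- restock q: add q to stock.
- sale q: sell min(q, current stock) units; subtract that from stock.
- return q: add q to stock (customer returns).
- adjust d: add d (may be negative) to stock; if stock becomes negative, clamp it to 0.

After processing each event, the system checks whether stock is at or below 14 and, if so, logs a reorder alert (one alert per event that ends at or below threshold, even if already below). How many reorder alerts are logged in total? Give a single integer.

Processing events:
Start: stock = 27
  Event 1 (sale 25): sell min(25,27)=25. stock: 27 - 25 = 2. total_sold = 25
  Event 2 (sale 9): sell min(9,2)=2. stock: 2 - 2 = 0. total_sold = 27
  Event 3 (sale 5): sell min(5,0)=0. stock: 0 - 0 = 0. total_sold = 27
  Event 4 (adjust -8): 0 + -8 = 0 (clamped to 0)
  Event 5 (sale 13): sell min(13,0)=0. stock: 0 - 0 = 0. total_sold = 27
  Event 6 (sale 7): sell min(7,0)=0. stock: 0 - 0 = 0. total_sold = 27
  Event 7 (sale 14): sell min(14,0)=0. stock: 0 - 0 = 0. total_sold = 27
  Event 8 (sale 6): sell min(6,0)=0. stock: 0 - 0 = 0. total_sold = 27
  Event 9 (restock 8): 0 + 8 = 8
  Event 10 (restock 31): 8 + 31 = 39
Final: stock = 39, total_sold = 27

Checking against threshold 14:
  After event 1: stock=2 <= 14 -> ALERT
  After event 2: stock=0 <= 14 -> ALERT
  After event 3: stock=0 <= 14 -> ALERT
  After event 4: stock=0 <= 14 -> ALERT
  After event 5: stock=0 <= 14 -> ALERT
  After event 6: stock=0 <= 14 -> ALERT
  After event 7: stock=0 <= 14 -> ALERT
  After event 8: stock=0 <= 14 -> ALERT
  After event 9: stock=8 <= 14 -> ALERT
  After event 10: stock=39 > 14
Alert events: [1, 2, 3, 4, 5, 6, 7, 8, 9]. Count = 9

Answer: 9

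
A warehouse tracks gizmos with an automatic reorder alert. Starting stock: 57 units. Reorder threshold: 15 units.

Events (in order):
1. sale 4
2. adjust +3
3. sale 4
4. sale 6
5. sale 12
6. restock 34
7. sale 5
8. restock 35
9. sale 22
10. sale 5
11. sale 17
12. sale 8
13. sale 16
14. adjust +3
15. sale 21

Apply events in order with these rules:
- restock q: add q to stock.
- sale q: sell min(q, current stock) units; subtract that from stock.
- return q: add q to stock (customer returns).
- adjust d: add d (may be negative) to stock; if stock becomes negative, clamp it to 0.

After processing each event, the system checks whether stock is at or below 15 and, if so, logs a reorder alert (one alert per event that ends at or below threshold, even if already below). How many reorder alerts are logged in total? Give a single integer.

Answer: 1

Derivation:
Processing events:
Start: stock = 57
  Event 1 (sale 4): sell min(4,57)=4. stock: 57 - 4 = 53. total_sold = 4
  Event 2 (adjust +3): 53 + 3 = 56
  Event 3 (sale 4): sell min(4,56)=4. stock: 56 - 4 = 52. total_sold = 8
  Event 4 (sale 6): sell min(6,52)=6. stock: 52 - 6 = 46. total_sold = 14
  Event 5 (sale 12): sell min(12,46)=12. stock: 46 - 12 = 34. total_sold = 26
  Event 6 (restock 34): 34 + 34 = 68
  Event 7 (sale 5): sell min(5,68)=5. stock: 68 - 5 = 63. total_sold = 31
  Event 8 (restock 35): 63 + 35 = 98
  Event 9 (sale 22): sell min(22,98)=22. stock: 98 - 22 = 76. total_sold = 53
  Event 10 (sale 5): sell min(5,76)=5. stock: 76 - 5 = 71. total_sold = 58
  Event 11 (sale 17): sell min(17,71)=17. stock: 71 - 17 = 54. total_sold = 75
  Event 12 (sale 8): sell min(8,54)=8. stock: 54 - 8 = 46. total_sold = 83
  Event 13 (sale 16): sell min(16,46)=16. stock: 46 - 16 = 30. total_sold = 99
  Event 14 (adjust +3): 30 + 3 = 33
  Event 15 (sale 21): sell min(21,33)=21. stock: 33 - 21 = 12. total_sold = 120
Final: stock = 12, total_sold = 120

Checking against threshold 15:
  After event 1: stock=53 > 15
  After event 2: stock=56 > 15
  After event 3: stock=52 > 15
  After event 4: stock=46 > 15
  After event 5: stock=34 > 15
  After event 6: stock=68 > 15
  After event 7: stock=63 > 15
  After event 8: stock=98 > 15
  After event 9: stock=76 > 15
  After event 10: stock=71 > 15
  After event 11: stock=54 > 15
  After event 12: stock=46 > 15
  After event 13: stock=30 > 15
  After event 14: stock=33 > 15
  After event 15: stock=12 <= 15 -> ALERT
Alert events: [15]. Count = 1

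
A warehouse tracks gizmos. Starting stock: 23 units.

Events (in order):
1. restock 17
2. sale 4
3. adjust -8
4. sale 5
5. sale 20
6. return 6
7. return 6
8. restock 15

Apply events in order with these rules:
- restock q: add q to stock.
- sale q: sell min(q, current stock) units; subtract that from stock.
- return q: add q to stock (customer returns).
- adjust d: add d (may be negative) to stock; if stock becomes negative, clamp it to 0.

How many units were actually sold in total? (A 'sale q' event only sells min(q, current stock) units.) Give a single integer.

Processing events:
Start: stock = 23
  Event 1 (restock 17): 23 + 17 = 40
  Event 2 (sale 4): sell min(4,40)=4. stock: 40 - 4 = 36. total_sold = 4
  Event 3 (adjust -8): 36 + -8 = 28
  Event 4 (sale 5): sell min(5,28)=5. stock: 28 - 5 = 23. total_sold = 9
  Event 5 (sale 20): sell min(20,23)=20. stock: 23 - 20 = 3. total_sold = 29
  Event 6 (return 6): 3 + 6 = 9
  Event 7 (return 6): 9 + 6 = 15
  Event 8 (restock 15): 15 + 15 = 30
Final: stock = 30, total_sold = 29

Answer: 29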